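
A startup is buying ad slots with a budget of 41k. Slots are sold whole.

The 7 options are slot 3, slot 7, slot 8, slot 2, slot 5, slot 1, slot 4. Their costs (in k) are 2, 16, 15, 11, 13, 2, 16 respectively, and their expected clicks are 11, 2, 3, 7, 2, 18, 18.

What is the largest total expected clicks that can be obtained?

54

Allowing fractional choices, the relaxed optimum would be about 56.0, but ad slots are indivisible.
slot 3 + slot 8 + slot 1 + slot 4: cost 2 + 15 + 2 + 16 = 35 ≤ 41, expected clicks 11 + 3 + 18 + 18 = 50.
slot 3 + slot 2 + slot 1 + slot 4: cost 2 + 11 + 2 + 16 = 31 ≤ 41, expected clicks 11 + 7 + 18 + 18 = 54.
Best is slot 3, slot 2, slot 1, and slot 4 with total expected clicks 54.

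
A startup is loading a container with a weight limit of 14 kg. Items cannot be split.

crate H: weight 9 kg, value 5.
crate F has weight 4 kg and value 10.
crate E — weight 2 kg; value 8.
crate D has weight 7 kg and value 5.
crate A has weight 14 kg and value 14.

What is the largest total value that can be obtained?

This is an integer program with binary decision variables.
Take crate F, crate E, and crate D: weight 4 + 2 + 7 = 13 ≤ 14, value 10 + 8 + 5 = 23.
No other feasible combination does better.

23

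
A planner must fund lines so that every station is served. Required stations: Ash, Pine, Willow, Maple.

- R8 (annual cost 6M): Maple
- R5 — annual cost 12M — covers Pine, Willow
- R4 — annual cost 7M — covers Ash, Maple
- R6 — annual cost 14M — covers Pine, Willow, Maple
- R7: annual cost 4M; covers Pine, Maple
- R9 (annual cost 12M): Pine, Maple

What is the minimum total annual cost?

The greedy cost-per-new-station heuristic would pick R7, R4, and R5 for 23, but a cheaper cover exists.
Choose R5 and R4: together they cover Ash, Pine, Willow, Maple — every station.
Total annual cost: 12 + 7 = 19.
No cover costs less than 19.

19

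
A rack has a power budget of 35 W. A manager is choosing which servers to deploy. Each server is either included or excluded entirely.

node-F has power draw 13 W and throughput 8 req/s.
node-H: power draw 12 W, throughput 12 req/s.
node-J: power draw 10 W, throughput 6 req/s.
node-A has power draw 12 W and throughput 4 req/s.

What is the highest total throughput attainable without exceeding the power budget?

node-H + node-J + node-A: power draw 12 + 10 + 12 = 34 ≤ 35, throughput 12 + 6 + 4 = 22.
node-F + node-H: power draw 13 + 12 = 25 ≤ 35, throughput 8 + 12 = 20.
node-F + node-H + node-J: power draw 13 + 12 + 10 = 35 ≤ 35, throughput 8 + 12 + 6 = 26.
Best is node-F, node-H, and node-J with total throughput 26.

26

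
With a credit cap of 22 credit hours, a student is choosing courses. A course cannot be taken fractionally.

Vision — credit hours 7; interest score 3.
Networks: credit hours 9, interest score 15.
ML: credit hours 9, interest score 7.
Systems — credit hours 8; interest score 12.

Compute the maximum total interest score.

27

Allowing fractional choices, the relaxed optimum would be about 30.9, but courses are indivisible.
Networks + ML: credit hours 9 + 9 = 18 ≤ 22, interest score 15 + 7 = 22.
Networks + Systems: credit hours 9 + 8 = 17 ≤ 22, interest score 15 + 12 = 27.
ML + Systems: credit hours 9 + 8 = 17 ≤ 22, interest score 7 + 12 = 19.
Best is Networks and Systems with total interest score 27.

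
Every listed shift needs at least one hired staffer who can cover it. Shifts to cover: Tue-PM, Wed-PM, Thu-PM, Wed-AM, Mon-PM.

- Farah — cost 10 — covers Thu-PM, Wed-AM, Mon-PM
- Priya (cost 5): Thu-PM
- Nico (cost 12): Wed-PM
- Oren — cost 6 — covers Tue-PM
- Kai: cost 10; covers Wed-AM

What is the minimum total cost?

28

Choose Farah, Nico, and Oren: together they cover Tue-PM, Wed-PM, Thu-PM, Wed-AM, Mon-PM — every shift.
Total cost: 10 + 12 + 6 = 28.
No cover costs less than 28.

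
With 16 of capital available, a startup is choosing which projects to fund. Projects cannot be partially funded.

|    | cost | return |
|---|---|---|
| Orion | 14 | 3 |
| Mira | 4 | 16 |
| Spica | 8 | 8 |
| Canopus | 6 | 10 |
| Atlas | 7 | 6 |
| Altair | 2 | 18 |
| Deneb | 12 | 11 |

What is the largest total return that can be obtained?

This is an integer program with binary decision variables.
Mira + Spica + Altair: cost 4 + 8 + 2 = 14 ≤ 16, return 16 + 8 + 18 = 42.
Mira + Canopus + Altair: cost 4 + 6 + 2 = 12 ≤ 16, return 16 + 10 + 18 = 44.
Best is Mira, Canopus, and Altair with total return 44.

44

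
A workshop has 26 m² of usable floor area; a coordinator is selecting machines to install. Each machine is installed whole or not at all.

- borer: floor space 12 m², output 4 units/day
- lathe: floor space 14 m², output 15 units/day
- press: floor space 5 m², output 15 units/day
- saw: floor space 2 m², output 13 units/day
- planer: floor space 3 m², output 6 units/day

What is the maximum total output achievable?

Allowing fractional choices, the relaxed optimum would be about 49.7, but machines are indivisible.
lathe + press + saw: floor space 14 + 5 + 2 = 21 ≤ 26, output 15 + 15 + 13 = 43.
lathe + press + saw + planer: floor space 14 + 5 + 2 + 3 = 24 ≤ 26, output 15 + 15 + 13 + 6 = 49.
borer + press + saw + planer: floor space 12 + 5 + 2 + 3 = 22 ≤ 26, output 4 + 15 + 13 + 6 = 38.
Best is lathe, press, saw, and planer with total output 49.

49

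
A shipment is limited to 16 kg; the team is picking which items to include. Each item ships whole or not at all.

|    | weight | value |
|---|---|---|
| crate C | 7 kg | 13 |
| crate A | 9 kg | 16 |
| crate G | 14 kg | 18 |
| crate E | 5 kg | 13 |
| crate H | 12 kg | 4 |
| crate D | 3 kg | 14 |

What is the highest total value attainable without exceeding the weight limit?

40

This is a 0-1 knapsack instance.
Take crate C, crate E, and crate D: weight 7 + 5 + 3 = 15 ≤ 16, value 13 + 13 + 14 = 40.
No other feasible combination does better.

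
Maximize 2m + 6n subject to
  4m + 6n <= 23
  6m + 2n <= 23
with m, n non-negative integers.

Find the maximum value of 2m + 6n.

(m,n)=(1,3): 4·1+6·3=22≤23, 6·1+2·3=12≤23, objective 20.
(m,n)=(0,3): 4·0+6·3=18≤23, 6·0+2·3=6≤23, objective 18.
(m,n)=(2,2): 4·2+6·2=20≤23, 6·2+2·2=16≤23, objective 16.
The best lattice point is (1,3), giving 20.

20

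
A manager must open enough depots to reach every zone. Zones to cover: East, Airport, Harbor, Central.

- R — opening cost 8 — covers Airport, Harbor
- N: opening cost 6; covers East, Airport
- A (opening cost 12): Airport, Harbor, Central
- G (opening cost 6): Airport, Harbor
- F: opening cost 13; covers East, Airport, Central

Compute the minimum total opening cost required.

This is an integer covering problem.
Choose N and A: together they cover East, Airport, Harbor, Central — every zone.
Total opening cost: 6 + 12 = 18.

18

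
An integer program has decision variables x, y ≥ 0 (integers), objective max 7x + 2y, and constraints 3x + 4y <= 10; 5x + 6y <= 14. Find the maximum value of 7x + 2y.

(x,y)=(2,0): 3·2+4·0=6≤10, 5·2+6·0=10≤14, objective 14.
(x,y)=(1,1): 3·1+4·1=7≤10, 5·1+6·1=11≤14, objective 9.
(x,y)=(1,0): 3·1+4·0=3≤10, 5·1+6·0=5≤14, objective 7.
Maximum is 14 at (x,y)=(2,0).

14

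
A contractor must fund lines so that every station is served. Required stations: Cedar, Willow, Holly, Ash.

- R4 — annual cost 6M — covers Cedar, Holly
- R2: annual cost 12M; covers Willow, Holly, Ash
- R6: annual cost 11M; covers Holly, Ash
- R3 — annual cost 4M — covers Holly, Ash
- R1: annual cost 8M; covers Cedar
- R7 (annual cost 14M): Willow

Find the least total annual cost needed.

18

Choose R4 and R2: together they cover Cedar, Willow, Holly, Ash — every station.
Total annual cost: 6 + 12 = 18.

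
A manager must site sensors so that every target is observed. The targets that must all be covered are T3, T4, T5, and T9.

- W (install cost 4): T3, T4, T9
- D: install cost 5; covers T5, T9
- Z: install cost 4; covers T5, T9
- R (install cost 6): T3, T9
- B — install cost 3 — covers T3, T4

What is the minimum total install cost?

Choose Z and B: together they cover T3, T4, T5, T9 — every target.
Total install cost: 4 + 3 = 7.

7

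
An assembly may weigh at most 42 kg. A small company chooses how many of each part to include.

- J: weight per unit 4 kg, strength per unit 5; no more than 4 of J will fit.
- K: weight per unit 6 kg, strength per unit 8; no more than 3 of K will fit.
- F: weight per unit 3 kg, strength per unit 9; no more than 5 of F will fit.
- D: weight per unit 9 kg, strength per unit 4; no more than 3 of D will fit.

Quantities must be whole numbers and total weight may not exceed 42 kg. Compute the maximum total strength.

79

F has the best ratio (9/3); taking only F gives at most 5×9 = 45 (stopped by the supply cap of 5).
Mixing does better — 2×J, 3×K, and 5×F: weight 41 ≤ 42, strength 2·5 + 3·8 + 5·9 = 79.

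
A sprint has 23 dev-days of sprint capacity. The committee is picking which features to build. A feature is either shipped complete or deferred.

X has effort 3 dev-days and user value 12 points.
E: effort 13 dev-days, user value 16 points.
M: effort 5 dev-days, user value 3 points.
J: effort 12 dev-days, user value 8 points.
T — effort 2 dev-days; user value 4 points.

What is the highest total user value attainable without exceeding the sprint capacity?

35

Take X, E, M, and T: effort 3 + 13 + 5 + 2 = 23 ≤ 23, user value 12 + 16 + 3 + 4 = 35.
No other feasible combination does better.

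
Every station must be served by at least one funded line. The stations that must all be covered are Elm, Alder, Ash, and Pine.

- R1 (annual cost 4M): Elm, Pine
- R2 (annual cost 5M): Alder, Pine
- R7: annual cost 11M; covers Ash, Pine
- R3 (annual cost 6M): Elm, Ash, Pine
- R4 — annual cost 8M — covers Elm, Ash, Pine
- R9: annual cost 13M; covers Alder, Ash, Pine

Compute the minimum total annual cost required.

The greedy cost-per-new-station heuristic would pick R1, R2, and R3 for 15, but a cheaper cover exists.
Choose R2 and R3: together they cover Elm, Alder, Ash, Pine — every station.
Total annual cost: 5 + 6 = 11.
No cover costs less than 11.

11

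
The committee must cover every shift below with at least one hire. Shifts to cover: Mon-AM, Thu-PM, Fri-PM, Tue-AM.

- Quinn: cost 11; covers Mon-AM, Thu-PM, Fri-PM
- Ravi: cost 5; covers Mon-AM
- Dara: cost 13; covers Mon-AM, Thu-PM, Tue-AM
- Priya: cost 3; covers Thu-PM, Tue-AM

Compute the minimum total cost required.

14

This is an integer covering problem.
The greedy cost-per-new-shift heuristic would pick Priya, Ravi, and Quinn for 19, but a cheaper cover exists.
Choose Quinn and Priya: together they cover Mon-AM, Thu-PM, Fri-PM, Tue-AM — every shift.
Total cost: 11 + 3 = 14.
No cover costs less than 14.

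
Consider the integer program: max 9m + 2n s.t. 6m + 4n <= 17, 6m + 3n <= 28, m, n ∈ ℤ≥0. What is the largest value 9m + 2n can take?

20

Relaxing integrality, the LP optimum is 25.50 at (m,n) = (2.83, 0), which is not an integer point.
(m,n)=(2,1): 6·2+4·1=16≤17, 6·2+3·1=15≤28, objective 20.
(m,n)=(2,0): 6·2+4·0=12≤17, 6·2+3·0=12≤28, objective 18.
(m,n)=(1,2): 6·1+4·2=14≤17, 6·1+3·2=12≤28, objective 13.
(m,n)=(1,1): 6·1+4·1=10≤17, 6·1+3·1=9≤28, objective 11.
Maximum is 20 at (m,n)=(2,1).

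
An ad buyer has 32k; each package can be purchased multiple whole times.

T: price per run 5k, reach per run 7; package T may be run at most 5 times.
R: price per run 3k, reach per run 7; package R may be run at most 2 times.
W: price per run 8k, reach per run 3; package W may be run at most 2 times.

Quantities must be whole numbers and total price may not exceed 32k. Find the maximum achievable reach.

49

R has the best ratio (7/3); taking only R gives at most 2×7 = 14 (stopped by the supply cap of 2).
Mixing does better — 5×T and 2×R: price 31 ≤ 32, reach 5·7 + 2·7 = 49.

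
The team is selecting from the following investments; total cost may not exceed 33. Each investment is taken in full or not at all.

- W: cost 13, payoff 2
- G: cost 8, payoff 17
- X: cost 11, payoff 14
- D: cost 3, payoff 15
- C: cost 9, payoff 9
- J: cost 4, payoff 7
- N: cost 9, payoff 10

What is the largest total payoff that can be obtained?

58

Take G, D, C, J, and N: cost 8 + 3 + 9 + 4 + 9 = 33 ≤ 33, payoff 17 + 15 + 9 + 7 + 10 = 58.
No other feasible combination does better.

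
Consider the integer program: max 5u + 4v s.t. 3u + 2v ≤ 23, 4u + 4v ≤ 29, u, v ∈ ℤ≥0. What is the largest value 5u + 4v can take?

(u,v)=(7,0): 3·7+2·0=21≤23, 4·7+4·0=28≤29, objective 35.
(u,v)=(6,1): 3·6+2·1=20≤23, 4·6+4·1=28≤29, objective 34.
(u,v)=(6,0): 3·6+2·0=18≤23, 4·6+4·0=24≤29, objective 30.
The best lattice point is (7,0), giving 35.

35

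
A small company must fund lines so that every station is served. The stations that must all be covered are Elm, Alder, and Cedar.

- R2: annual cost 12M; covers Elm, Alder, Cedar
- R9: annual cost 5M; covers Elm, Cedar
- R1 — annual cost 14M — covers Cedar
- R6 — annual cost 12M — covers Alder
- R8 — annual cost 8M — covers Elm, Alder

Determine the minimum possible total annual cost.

The greedy cost-per-new-station heuristic would pick R9 and R8 for 13, but a cheaper cover exists.
R2 alone covers Elm, Alder, Cedar — every station.
Total annual cost: 12.
No cover costs less than 12.

12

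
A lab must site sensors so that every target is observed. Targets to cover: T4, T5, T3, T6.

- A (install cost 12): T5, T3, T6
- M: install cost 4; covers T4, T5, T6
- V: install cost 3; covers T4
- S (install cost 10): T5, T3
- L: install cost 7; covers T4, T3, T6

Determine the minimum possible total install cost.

Choose M and L: together they cover T4, T5, T3, T6 — every target.
Total install cost: 4 + 7 = 11.
No cover costs less than 11.

11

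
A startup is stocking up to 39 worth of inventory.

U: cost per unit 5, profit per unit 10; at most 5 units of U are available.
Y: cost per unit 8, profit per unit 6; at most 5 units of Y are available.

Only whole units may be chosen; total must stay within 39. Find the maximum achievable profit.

56

This is a bounded integer knapsack.
U has the best ratio (10/5); taking only U gives at most 5×10 = 50 (stopped by the supply cap of 5).
Mixing does better — 5×U and 1×Y: cost 33 ≤ 39, profit 5·10 + 1·6 = 56.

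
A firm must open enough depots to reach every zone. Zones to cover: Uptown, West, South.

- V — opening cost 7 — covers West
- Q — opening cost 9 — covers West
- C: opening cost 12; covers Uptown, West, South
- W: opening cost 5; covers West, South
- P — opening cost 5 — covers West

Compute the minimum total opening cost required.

12

This is an integer covering problem.
The greedy cost-per-new-zone heuristic would pick W and C for 17, but a cheaper cover exists.
C alone covers Uptown, West, South — every zone.
Total opening cost: 12.
No cover costs less than 12.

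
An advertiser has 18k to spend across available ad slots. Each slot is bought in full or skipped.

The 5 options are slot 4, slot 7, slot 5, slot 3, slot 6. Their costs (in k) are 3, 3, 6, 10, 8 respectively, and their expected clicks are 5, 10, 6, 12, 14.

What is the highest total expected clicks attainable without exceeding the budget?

Allowing fractional choices, the relaxed optimum would be about 33.8, but ad slots are indivisible.
slot 4 + slot 7 + slot 6: cost 3 + 3 + 8 = 14 ≤ 18, expected clicks 5 + 10 + 14 = 29.
slot 4 + slot 7 + slot 3: cost 3 + 3 + 10 = 16 ≤ 18, expected clicks 5 + 10 + 12 = 27.
slot 7 + slot 5 + slot 6: cost 3 + 6 + 8 = 17 ≤ 18, expected clicks 10 + 6 + 14 = 30.
Best is slot 7, slot 5, and slot 6 with total expected clicks 30.

30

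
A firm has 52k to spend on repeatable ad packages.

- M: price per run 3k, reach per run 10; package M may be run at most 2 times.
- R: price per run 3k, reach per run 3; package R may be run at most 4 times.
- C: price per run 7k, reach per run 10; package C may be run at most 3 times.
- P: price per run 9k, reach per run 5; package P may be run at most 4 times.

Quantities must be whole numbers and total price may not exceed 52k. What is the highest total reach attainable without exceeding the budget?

67

This is a bounded integer knapsack.
M has the best ratio (10/3); taking only M gives at most 2×10 = 20 (stopped by the supply cap of 2).
Mixing does better — 2×M, 4×R, 3×C, and 1×P: price 48 ≤ 52, reach 2·10 + 4·3 + 3·10 + 1·5 = 67.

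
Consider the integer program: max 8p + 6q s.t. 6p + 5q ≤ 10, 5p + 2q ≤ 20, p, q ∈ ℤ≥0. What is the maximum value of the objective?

12

The continuous relaxation peaks at (1.67, 0) with value 13.33; rounding to a feasible lattice point costs some objective.
(p,q)=(0,2): 6·0+5·2=10≤10, 5·0+2·2=4≤20, objective 12.
(p,q)=(1,0): 6·1+5·0=6≤10, 5·1+2·0=5≤20, objective 8.
(p,q)=(0,1): 6·0+5·1=5≤10, 5·0+2·1=2≤20, objective 6.
Maximum is 12 at (p,q)=(0,2).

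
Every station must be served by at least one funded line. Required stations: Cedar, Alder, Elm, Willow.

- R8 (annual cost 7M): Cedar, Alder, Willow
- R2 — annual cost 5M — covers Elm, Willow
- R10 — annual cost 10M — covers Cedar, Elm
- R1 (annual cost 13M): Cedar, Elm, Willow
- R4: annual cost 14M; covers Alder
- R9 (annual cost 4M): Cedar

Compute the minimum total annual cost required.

This is a weighted set-cover instance.
Choose R8 and R2: together they cover Cedar, Alder, Elm, Willow — every station.
Total annual cost: 7 + 5 = 12.

12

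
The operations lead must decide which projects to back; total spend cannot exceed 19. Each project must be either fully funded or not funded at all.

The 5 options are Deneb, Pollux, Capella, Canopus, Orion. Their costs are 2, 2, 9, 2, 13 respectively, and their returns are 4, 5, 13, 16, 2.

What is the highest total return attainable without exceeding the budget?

38

Allowing fractional choices, the relaxed optimum would be about 38.6, but projects are indivisible.
Deneb + Capella + Canopus: cost 2 + 9 + 2 = 13 ≤ 19, return 4 + 13 + 16 = 33.
Deneb + Pollux + Capella + Canopus: cost 2 + 2 + 9 + 2 = 15 ≤ 19, return 4 + 5 + 13 + 16 = 38.
Pollux + Capella + Canopus: cost 2 + 9 + 2 = 13 ≤ 19, return 5 + 13 + 16 = 34.
Best is Deneb, Pollux, Capella, and Canopus with total return 38.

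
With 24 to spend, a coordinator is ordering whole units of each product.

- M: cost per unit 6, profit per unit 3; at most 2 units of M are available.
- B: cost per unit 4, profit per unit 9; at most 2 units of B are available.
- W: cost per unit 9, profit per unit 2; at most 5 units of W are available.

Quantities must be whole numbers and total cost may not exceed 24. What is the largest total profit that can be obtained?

24

B has the best ratio (9/4); taking only B gives at most 2×9 = 18 (stopped by the supply cap of 2).
Mixing does better — 2×M and 2×B: cost 20 ≤ 24, profit 2·3 + 2·9 = 24.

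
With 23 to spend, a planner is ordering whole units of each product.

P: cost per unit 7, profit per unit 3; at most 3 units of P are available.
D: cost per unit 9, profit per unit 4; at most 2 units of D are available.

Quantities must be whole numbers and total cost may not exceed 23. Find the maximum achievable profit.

This is a bounded integer knapsack.
D has the best ratio (4/9); taking only D gives at most 2×4 = 8 (stopped by the cost limit).
Mixing does better — 2×P and 1×D: cost 23 ≤ 23, profit 2·3 + 1·4 = 10.

10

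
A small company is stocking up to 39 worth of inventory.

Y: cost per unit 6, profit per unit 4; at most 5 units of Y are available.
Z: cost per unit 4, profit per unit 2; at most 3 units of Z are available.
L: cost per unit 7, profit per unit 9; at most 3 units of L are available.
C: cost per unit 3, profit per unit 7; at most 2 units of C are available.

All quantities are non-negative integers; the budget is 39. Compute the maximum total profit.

Take 2×Y, 3×L, and 2×C: cost 39 ≤ 39, profit 2·4 + 3·9 + 2·7 = 49.
C has the best ratio (7/3) and is taken to its limit of 2; remaining capacity is filled optimally with the others.

49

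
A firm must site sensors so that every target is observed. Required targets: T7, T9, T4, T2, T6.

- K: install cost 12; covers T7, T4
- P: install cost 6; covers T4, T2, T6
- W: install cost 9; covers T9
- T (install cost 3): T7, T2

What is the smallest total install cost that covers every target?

This is an integer covering problem.
Choose P, W, and T: together they cover T7, T9, T4, T2, T6 — every target.
Total install cost: 6 + 9 + 3 = 18.
No cover costs less than 18.

18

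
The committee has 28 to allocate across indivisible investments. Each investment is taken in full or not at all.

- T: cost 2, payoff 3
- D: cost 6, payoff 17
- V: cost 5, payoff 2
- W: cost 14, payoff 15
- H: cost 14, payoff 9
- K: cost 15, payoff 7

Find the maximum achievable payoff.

Allowing fractional choices, the relaxed optimum would be about 38.9, but investments are indivisible.
T + D + W: cost 2 + 6 + 14 = 22 ≤ 28, payoff 3 + 17 + 15 = 35.
T + D + V + W: cost 2 + 6 + 5 + 14 = 27 ≤ 28, payoff 3 + 17 + 2 + 15 = 37.
Best is T, D, V, and W with total payoff 37.

37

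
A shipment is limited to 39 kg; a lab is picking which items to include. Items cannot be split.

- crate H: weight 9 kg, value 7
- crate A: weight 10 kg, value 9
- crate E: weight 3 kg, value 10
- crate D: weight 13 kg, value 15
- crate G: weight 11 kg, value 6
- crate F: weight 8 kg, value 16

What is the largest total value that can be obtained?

crate A + crate E + crate D + crate F: weight 10 + 3 + 13 + 8 = 34 ≤ 39, value 9 + 10 + 15 + 16 = 50.
crate H + crate E + crate D + crate F: weight 9 + 3 + 13 + 8 = 33 ≤ 39, value 7 + 10 + 15 + 16 = 48.
Best is crate A, crate E, crate D, and crate F with total value 50.

50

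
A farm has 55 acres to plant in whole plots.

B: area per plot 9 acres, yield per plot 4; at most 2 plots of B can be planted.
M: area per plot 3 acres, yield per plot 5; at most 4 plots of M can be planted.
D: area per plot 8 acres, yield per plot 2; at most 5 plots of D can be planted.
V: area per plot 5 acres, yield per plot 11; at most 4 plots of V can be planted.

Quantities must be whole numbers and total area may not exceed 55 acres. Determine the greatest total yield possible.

72

V has the best ratio (11/5); taking only V gives at most 4×11 = 44 (stopped by the supply cap of 4).
Mixing does better — 2×B, 4×M, and 4×V: area 50 ≤ 55, yield 2·4 + 4·5 + 4·11 = 72.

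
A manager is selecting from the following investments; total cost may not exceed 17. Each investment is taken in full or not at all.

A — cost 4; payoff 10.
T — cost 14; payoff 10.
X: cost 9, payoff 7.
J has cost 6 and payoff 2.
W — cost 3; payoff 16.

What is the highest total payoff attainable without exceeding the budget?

A + J + W: cost 4 + 6 + 3 = 13 ≤ 17, payoff 10 + 2 + 16 = 28.
A + X + W: cost 4 + 9 + 3 = 16 ≤ 17, payoff 10 + 7 + 16 = 33.
A + W: cost 4 + 3 = 7 ≤ 17, payoff 10 + 16 = 26.
Best is A, X, and W with total payoff 33.

33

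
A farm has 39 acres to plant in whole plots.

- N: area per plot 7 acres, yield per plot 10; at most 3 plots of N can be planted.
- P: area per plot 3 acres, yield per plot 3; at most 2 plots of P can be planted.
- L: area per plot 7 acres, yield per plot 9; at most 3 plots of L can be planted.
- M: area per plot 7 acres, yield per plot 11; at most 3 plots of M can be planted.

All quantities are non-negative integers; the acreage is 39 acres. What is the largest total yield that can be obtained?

56

Take 2×N, 1×P, and 3×M: area 38 ≤ 39, yield 2·10 + 1·3 + 3·11 = 56.
M has the best ratio (11/7) and is taken to its limit of 3; remaining capacity is filled optimally with the others.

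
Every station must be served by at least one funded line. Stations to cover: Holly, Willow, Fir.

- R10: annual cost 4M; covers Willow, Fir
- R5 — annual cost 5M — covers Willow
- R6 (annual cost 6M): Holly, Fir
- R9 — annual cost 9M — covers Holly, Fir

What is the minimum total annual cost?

10

Choose R10 and R6: together they cover Holly, Willow, Fir — every station.
Total annual cost: 4 + 6 = 10.
No cover costs less than 10.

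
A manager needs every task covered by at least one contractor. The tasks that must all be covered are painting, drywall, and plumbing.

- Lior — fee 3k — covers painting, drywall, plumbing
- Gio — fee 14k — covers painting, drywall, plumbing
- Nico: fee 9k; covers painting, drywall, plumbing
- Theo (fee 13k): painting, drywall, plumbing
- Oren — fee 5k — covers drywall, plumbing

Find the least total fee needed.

3

Lior alone covers painting, drywall, plumbing — every task.
Total fee: 3.
No cover costs less than 3.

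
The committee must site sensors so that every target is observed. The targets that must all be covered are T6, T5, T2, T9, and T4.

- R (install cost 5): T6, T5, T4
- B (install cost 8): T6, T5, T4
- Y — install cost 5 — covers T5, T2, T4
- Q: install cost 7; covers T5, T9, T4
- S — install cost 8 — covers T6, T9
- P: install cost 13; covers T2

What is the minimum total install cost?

13

This is a weighted set-cover instance.
The greedy cost-per-new-target heuristic would pick R, Y, and Q for 17, but a cheaper cover exists.
Choose Y and S: together they cover T6, T5, T2, T9, T4 — every target.
Total install cost: 5 + 8 = 13.
No cover costs less than 13.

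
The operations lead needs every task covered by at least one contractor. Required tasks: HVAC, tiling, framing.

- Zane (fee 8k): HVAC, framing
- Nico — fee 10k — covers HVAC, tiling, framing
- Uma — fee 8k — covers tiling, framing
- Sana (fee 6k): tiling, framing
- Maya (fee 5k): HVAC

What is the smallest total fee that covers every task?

10

The greedy cost-per-new-task heuristic would pick Sana and Maya for 11, but a cheaper cover exists.
Nico alone covers HVAC, tiling, framing — every task.
Total fee: 10.
No cover costs less than 10.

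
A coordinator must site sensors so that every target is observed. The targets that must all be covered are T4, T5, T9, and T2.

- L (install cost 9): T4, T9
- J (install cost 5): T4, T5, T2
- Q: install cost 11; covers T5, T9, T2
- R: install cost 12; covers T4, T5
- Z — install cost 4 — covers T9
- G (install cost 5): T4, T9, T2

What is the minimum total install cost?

9

Choose J and Z: together they cover T4, T5, T9, T2 — every target.
Total install cost: 5 + 4 = 9.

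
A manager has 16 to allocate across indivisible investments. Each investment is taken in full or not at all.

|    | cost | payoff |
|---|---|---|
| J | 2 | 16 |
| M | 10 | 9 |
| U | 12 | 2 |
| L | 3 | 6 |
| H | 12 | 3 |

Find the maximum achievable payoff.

Allowing fractional choices, the relaxed optimum would be about 31.2, but investments are indivisible.
J + M + L: cost 2 + 10 + 3 = 15 ≤ 16, payoff 16 + 9 + 6 = 31.
J + M: cost 2 + 10 = 12 ≤ 16, payoff 16 + 9 = 25.
J + L: cost 2 + 3 = 5 ≤ 16, payoff 16 + 6 = 22.
Best is J, M, and L with total payoff 31.

31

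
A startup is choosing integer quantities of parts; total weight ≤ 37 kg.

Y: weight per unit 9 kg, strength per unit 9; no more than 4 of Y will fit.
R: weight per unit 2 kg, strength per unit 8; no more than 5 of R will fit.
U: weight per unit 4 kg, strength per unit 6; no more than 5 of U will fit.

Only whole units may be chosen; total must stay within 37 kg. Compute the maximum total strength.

R has the best ratio (8/2); taking only R gives at most 5×8 = 40 (stopped by the supply cap of 5).
Mixing does better — 1×Y, 5×R, and 4×U: weight 35 ≤ 37, strength 1·9 + 5·8 + 4·6 = 73.

73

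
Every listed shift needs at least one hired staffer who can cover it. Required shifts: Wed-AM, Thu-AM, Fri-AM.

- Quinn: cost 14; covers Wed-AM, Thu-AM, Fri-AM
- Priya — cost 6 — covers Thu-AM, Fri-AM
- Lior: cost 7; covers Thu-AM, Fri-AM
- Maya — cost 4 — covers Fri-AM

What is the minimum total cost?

14

The greedy cost-per-new-shift heuristic would pick Priya and Quinn for 20, but a cheaper cover exists.
Quinn alone covers Wed-AM, Thu-AM, Fri-AM — every shift.
Total cost: 14.
No cover costs less than 14.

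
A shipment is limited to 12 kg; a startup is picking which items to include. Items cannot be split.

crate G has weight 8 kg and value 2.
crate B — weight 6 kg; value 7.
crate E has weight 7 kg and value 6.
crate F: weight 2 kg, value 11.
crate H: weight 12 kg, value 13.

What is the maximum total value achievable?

18

Allowing fractional choices, the relaxed optimum would be about 22.3, but items are indivisible.
crate G + crate F: weight 8 + 2 = 10 ≤ 12, value 2 + 11 = 13.
crate E + crate F: weight 7 + 2 = 9 ≤ 12, value 6 + 11 = 17.
crate B + crate F: weight 6 + 2 = 8 ≤ 12, value 7 + 11 = 18.
Best is crate B and crate F with total value 18.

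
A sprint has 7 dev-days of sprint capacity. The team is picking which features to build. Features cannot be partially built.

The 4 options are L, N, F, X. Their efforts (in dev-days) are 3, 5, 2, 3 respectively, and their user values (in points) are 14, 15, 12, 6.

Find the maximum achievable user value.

L + F: effort 3 + 2 = 5 ≤ 7, user value 14 + 12 = 26.
L + X: effort 3 + 3 = 6 ≤ 7, user value 14 + 6 = 20.
N + F: effort 5 + 2 = 7 ≤ 7, user value 15 + 12 = 27.
Best is N and F with total user value 27.

27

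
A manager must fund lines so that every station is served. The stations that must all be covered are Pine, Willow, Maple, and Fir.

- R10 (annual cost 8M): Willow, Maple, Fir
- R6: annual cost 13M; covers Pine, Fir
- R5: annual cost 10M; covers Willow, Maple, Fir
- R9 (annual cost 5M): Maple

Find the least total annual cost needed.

Choose R10 and R6: together they cover Pine, Willow, Maple, Fir — every station.
Total annual cost: 8 + 13 = 21.
No cover costs less than 21.

21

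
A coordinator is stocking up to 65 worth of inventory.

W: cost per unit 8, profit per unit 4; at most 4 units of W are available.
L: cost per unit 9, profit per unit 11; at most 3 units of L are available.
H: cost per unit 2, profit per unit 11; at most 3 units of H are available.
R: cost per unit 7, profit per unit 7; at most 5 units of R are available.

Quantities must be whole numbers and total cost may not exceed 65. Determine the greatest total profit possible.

Take 3×L, 3×H, and 4×R: cost 61 ≤ 65, profit 3·11 + 3·11 + 4·7 = 94.
H has the best ratio (11/2) and is taken to its limit of 3; remaining capacity is filled optimally with the others.

94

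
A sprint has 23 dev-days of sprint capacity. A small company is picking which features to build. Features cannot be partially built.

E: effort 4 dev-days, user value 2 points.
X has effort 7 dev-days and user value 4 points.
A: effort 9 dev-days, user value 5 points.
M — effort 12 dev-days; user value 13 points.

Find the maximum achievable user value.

This is an integer program with binary decision variables.
Allowing fractional choices, the relaxed optimum would be about 19.2, but features are indivisible.
A + M: effort 9 + 12 = 21 ≤ 23, user value 5 + 13 = 18.
X + M: effort 7 + 12 = 19 ≤ 23, user value 4 + 13 = 17.
E + X + M: effort 4 + 7 + 12 = 23 ≤ 23, user value 2 + 4 + 13 = 19.
Best is E, X, and M with total user value 19.

19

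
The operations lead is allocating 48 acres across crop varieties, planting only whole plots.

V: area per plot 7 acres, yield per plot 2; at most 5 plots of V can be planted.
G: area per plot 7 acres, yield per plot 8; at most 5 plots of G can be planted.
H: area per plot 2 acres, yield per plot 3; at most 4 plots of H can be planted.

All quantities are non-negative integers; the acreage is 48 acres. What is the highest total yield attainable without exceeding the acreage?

1×V, 5×G, and 3×H: area 48 ≤ 48, yield 1·2 + 5·8 + 3·3 = 51.
5×G and 4×H: area 43 ≤ 48, yield 5·8 + 4·3 = 52.
Best is 52.

52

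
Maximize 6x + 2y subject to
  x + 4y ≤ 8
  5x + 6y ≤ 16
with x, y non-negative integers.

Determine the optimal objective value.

The continuous relaxation peaks at (3.2, 0) with value 19.20; rounding to a feasible lattice point costs some objective.
(x,y)=(3,0): 1·3+4·0=3≤8, 5·3+6·0=15≤16, objective 18.
(x,y)=(2,1): 1·2+4·1=6≤8, 5·2+6·1=16≤16, objective 14.
(x,y)=(2,0): 1·2+4·0=2≤8, 5·2+6·0=10≤16, objective 12.
Maximum is 18 at (x,y)=(3,0).

18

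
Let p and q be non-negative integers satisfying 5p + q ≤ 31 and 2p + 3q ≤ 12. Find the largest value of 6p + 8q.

(p,q)=(6,0): 5·6+1·0=30≤31, 2·6+3·0=12≤12, objective 36.
(p,q)=(5,0): 5·5+1·0=25≤31, 2·5+3·0=10≤12, objective 30.
No feasible integer point exceeds 36.

36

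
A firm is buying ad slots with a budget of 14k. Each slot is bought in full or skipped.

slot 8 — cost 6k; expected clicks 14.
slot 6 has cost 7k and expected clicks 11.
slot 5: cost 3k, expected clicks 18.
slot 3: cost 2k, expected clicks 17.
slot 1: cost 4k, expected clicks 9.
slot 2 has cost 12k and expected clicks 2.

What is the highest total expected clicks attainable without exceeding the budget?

This is a 0-1 knapsack instance.
slot 6 + slot 5 + slot 3: cost 7 + 3 + 2 = 12 ≤ 14, expected clicks 11 + 18 + 17 = 46.
slot 8 + slot 5 + slot 3: cost 6 + 3 + 2 = 11 ≤ 14, expected clicks 14 + 18 + 17 = 49.
Best is slot 8, slot 5, and slot 3 with total expected clicks 49.

49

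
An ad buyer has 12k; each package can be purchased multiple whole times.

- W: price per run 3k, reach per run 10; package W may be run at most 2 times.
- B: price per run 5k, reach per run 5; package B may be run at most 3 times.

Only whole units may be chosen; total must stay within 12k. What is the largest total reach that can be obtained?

25

2×W and 1×B: price 11 ≤ 12, reach 2·10 + 1·5 = 25.
2×W: price 6 ≤ 12, reach 2·10 = 20.
Best is 25.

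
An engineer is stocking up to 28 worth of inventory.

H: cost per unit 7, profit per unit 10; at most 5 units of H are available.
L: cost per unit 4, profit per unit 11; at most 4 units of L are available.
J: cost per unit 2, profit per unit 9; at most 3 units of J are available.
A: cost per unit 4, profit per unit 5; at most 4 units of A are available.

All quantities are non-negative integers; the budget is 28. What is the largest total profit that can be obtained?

76

This is a bounded integer knapsack.
Take 4×L, 3×J, and 1×A: cost 26 ≤ 28, profit 4·11 + 3·9 + 1·5 = 76.
J has the best ratio (9/2) and is taken to its limit of 3; remaining capacity is filled optimally with the others.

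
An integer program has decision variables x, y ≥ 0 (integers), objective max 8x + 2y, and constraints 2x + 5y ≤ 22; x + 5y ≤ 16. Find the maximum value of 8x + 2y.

(x,y)=(11,0): 2·11+5·0=22≤22, 1·11+5·0=11≤16, objective 88.
(x,y)=(10,0): 2·10+5·0=20≤22, 1·10+5·0=10≤16, objective 80.
No feasible integer point exceeds 88.

88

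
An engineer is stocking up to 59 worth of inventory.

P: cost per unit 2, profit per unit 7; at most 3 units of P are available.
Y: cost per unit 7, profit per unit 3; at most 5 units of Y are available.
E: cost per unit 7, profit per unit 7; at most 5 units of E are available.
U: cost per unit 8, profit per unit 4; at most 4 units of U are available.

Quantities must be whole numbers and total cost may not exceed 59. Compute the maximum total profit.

P has the best ratio (7/2); taking only P gives at most 3×7 = 21 (stopped by the supply cap of 3).
Mixing does better — 3×P, 5×E, and 2×U: cost 57 ≤ 59, profit 3·7 + 5·7 + 2·4 = 64.

64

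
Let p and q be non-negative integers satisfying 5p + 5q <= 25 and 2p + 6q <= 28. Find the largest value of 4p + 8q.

Relaxing integrality, the LP optimum is 38.00 at (p,q) = (0.5, 4.5), which is not an integer point.
(p,q)=(1,4): 5·1+5·4=25≤25, 2·1+6·4=26≤28, objective 36.
(p,q)=(0,4): 5·0+5·4=20≤25, 2·0+6·4=24≤28, objective 32.
Maximum is 36 at (p,q)=(1,4).

36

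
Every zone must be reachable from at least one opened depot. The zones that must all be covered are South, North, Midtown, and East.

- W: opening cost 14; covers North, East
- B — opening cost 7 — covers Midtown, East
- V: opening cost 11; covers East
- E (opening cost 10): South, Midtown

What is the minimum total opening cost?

Choose W and E: together they cover South, North, Midtown, East — every zone.
Total opening cost: 14 + 10 = 24.

24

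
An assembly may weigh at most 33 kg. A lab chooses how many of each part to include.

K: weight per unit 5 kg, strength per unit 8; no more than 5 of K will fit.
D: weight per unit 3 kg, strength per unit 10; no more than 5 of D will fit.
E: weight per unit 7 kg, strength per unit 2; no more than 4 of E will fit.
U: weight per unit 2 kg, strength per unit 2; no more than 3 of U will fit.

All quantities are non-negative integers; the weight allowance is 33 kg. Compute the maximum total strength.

76

D has the best ratio (10/3); taking only D gives at most 5×10 = 50 (stopped by the supply cap of 5).
Mixing does better — 3×K, 5×D, and 1×U: weight 32 ≤ 33, strength 3·8 + 5·10 + 1·2 = 76.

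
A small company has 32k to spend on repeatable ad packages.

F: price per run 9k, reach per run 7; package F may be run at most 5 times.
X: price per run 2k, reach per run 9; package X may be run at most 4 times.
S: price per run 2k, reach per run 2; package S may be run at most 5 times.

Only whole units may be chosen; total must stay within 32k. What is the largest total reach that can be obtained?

56

2×F, 4×X, and 3×S: price 32 ≤ 32, reach 2·7 + 4·9 + 3·2 = 56.
2×F, 4×X, and 2×S: price 30 ≤ 32, reach 2·7 + 4·9 + 2·2 = 54.
Best is 56.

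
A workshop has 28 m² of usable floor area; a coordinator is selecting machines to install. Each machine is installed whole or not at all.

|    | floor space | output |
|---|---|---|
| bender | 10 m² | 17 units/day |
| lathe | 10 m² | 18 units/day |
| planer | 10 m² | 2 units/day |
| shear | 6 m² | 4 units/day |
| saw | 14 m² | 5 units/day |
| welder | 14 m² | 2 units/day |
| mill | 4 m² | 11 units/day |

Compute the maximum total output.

46

This is a 0-1 knapsack instance.
Take bender, lathe, and mill: floor space 10 + 10 + 4 = 24 ≤ 28, output 17 + 18 + 11 = 46.
No other feasible combination does better.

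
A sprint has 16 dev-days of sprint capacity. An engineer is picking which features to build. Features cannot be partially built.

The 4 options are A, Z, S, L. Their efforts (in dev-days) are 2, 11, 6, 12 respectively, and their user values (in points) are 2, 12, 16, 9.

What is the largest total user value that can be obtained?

Take A and S: effort 2 + 6 = 8 ≤ 16, user value 2 + 16 = 18.
No other feasible combination does better.

18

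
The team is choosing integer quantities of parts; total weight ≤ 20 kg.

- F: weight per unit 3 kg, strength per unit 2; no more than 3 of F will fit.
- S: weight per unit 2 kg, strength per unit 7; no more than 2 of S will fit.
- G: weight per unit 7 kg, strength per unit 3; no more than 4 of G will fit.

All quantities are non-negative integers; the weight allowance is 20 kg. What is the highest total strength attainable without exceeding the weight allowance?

23

3×F, 2×S, and 1×G: weight 20 ≤ 20, strength 3·2 + 2·7 + 1·3 = 23.
2×F, 2×S, and 1×G: weight 17 ≤ 20, strength 2·2 + 2·7 + 1·3 = 21.
Best is 23.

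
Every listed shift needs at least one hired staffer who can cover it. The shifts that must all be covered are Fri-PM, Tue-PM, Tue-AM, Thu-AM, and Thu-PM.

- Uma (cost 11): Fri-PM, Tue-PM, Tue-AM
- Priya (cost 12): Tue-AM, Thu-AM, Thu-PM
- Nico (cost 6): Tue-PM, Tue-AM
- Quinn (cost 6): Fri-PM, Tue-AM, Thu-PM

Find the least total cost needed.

23

The greedy cost-per-new-shift heuristic would pick Quinn, Nico, and Priya for 24, but a cheaper cover exists.
Choose Uma and Priya: together they cover Fri-PM, Tue-PM, Tue-AM, Thu-AM, Thu-PM — every shift.
Total cost: 11 + 12 = 23.
No cover costs less than 23.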